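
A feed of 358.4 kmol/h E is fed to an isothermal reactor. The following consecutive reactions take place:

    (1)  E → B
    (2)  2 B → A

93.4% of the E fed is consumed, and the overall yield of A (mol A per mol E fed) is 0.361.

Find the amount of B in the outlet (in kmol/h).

Conversion of E: E consumed = 1ξ₁ = 0.934 × 358.4 → ξ₁ = 334.7 kmol/h.
Yield of A: 1ξ₂ / 358.4 = 0.361 → ξ₂ = 129.4 kmol/h.
Outlet amounts (n = n₀ + Σ ν·ξ):
  E: 358.4 − 1(334.7) = 23.65
  B: 0 + 1(334.7) − 2(129.4) = 75.98
  A: 0 + 1(129.4) = 129.4

76 kmol/h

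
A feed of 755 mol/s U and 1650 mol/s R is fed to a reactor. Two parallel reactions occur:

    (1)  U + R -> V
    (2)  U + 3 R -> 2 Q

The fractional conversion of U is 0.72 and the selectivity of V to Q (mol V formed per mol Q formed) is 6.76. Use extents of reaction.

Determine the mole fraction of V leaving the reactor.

0.278

Conversion of U: U consumed = 0.72 × 755 = 543.6 mol/s = 1ξ₁ + 1ξ₂.
Selectivity: 1ξ₁ / (2ξ₂) = 6.76 → ξ₁ = 13.52 ξ₂.
Substitute: (1·13.52 + 1) ξ₂ = 543.6 → ξ₂ = 37.44 mol/s, ξ₁ = 506.2 mol/s.
Outlet amounts (n = n₀ + Σ ν·ξ):
  U: 755 − 1(506.2) − 1(37.44) = 211.4
  R: 1650 − 1(506.2) − 3(37.44) = 1032
  V: 0 + 1(506.2) = 506.2
  Q: 0 + 2(37.44) = 74.88
Total out = 1824 mol/s; y_V = 506.2 / 1824 = 0.2775.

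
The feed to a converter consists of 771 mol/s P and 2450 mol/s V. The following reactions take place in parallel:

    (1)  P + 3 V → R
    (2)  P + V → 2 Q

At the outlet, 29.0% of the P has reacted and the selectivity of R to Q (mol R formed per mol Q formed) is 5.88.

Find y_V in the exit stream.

Conversion of P: P consumed = 0.29 × 771 = 223.6 mol/s = 1ξ₁ + 1ξ₂.
Selectivity: 1ξ₁ / (2ξ₂) = 5.88 → ξ₁ = 11.76 ξ₂.
Substitute: (1·11.76 + 1) ξ₂ = 223.6 → ξ₂ = 17.52 mol/s, ξ₁ = 206.1 mol/s.
Outlet amounts (n = n₀ + Σ ν·ξ):
  P: 771 − 1(206.1) − 1(17.52) = 547.4
  V: 2450 − 3(206.1) − 1(17.52) = 1814
  R: 0 + 1(206.1) = 206.1
  Q: 0 + 2(17.52) = 35.05
Total out = 2603 mol/s; y_V = 1814 / 2603 = 0.697.

0.697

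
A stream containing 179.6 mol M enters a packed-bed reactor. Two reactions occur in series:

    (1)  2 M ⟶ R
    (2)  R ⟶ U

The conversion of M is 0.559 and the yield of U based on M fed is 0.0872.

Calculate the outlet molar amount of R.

34.5 mol

Conversion of M: M consumed = 2ξ₁ = 0.559 × 179.6 → ξ₁ = 50.2 mol.
Yield of U: 1ξ₂ / 179.6 = 0.0872 → ξ₂ = 15.66 mol.
Outlet amounts (n = n₀ + Σ ν·ξ):
  M: 179.6 − 2(50.2) = 79.2
  R: 0 + 1(50.2) − 1(15.66) = 34.54
  U: 0 + 1(15.66) = 15.66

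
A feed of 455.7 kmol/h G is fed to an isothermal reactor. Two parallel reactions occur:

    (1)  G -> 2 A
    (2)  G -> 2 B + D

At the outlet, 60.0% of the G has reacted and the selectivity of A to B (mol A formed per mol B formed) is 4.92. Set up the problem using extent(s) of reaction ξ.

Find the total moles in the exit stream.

Conversion of G: G consumed = 0.6 × 455.7 = 273.4 kmol/h = 1ξ₁ + 1ξ₂.
Selectivity: 2ξ₁ / (2ξ₂) = 4.92 → ξ₁ = 4.92 ξ₂.
Substitute: (1·4.92 + 1) ξ₂ = 273.4 → ξ₂ = 46.19 kmol/h, ξ₁ = 227.2 kmol/h.
Outlet amounts (n = n₀ + Σ ν·ξ):
  G: 455.7 − 1(227.2) − 1(46.19) = 182.3
  A: 0 + 2(227.2) = 454.5
  B: 0 + 2(46.19) = 92.37
  D: 0 + 1(46.19) = 46.19
Total out = 182.3 + 454.5 + 92.37 + 46.19 = 775.3 kmol/h.

775 kmol/h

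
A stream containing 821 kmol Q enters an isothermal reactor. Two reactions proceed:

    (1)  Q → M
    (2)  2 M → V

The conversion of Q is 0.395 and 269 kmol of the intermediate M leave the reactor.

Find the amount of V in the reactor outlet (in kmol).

27.6 kmol

Conversion of Q: Q consumed = 1ξ₁ = 0.395 × 821 → ξ₁ = 324.3 kmol.
M balance: n_M = 0 + 1ξ₁ − 2ξ₂ = 269 → ξ₂ = (1·324.3 − 269)/2 = 27.65 kmol.
Outlet amounts (n = n₀ + Σ ν·ξ):
  Q: 821 − 1(324.3) = 496.7
  M: 0 + 1(324.3) − 2(27.65) = 269
  V: 0 + 1(27.65) = 27.65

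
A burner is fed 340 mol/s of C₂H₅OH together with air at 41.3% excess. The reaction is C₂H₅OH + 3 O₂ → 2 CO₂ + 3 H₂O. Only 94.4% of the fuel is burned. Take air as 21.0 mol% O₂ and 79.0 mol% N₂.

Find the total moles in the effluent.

7520 mol/s

Stoichiometric O₂ = 3 × 340 = 1020 mol/s; O₂ fed = 1020 × 1.413 = 1441 mol/s.
N₂ fed = 1441 × 79/21 = 5422 mol/s.
Fuel reacted = 0.944 × 340 → ξ = 321 mol/s.
Outlet (n = n₀ + ν ξ):
  C₂H₅OH: 340 − 1(321) = 19.04
  O₂: 1441 − 3(321) = 478.4
  N₂: 5422 (inert)
  CO₂: 0 + 2(321) = 641.9
  H₂O: 0 + 3(321) = 962.9
Total out = 19.04 + 478.4 + 5422 + 641.9 + 962.9 = 7524 mol/s.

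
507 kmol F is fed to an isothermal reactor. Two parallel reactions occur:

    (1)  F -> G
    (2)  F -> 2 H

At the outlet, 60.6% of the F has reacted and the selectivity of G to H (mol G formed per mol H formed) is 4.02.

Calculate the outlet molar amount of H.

68 kmol

Conversion of F: F consumed = 0.606 × 507 = 307.2 kmol = 1ξ₁ + 1ξ₂.
Selectivity: 1ξ₁ / (2ξ₂) = 4.02 → ξ₁ = 8.04 ξ₂.
Substitute: (1·8.04 + 1) ξ₂ = 307.2 → ξ₂ = 33.99 kmol, ξ₁ = 273.3 kmol.
Outlet amounts (n = n₀ + Σ ν·ξ):
  F: 507 − 1(273.3) − 1(33.99) = 199.8
  G: 0 + 1(273.3) = 273.3
  H: 0 + 2(33.99) = 67.97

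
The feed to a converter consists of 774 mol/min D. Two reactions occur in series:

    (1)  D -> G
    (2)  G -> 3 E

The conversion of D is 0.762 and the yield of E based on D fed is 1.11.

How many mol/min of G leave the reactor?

Conversion of D: D consumed = 1ξ₁ = 0.762 × 774 → ξ₁ = 589.8 mol/min.
Yield of E: 3ξ₂ / 774 = 1.11 → ξ₂ = 286.4 mol/min.
Outlet amounts (n = n₀ + Σ ν·ξ):
  D: 774 − 1(589.8) = 184.2
  G: 0 + 1(589.8) − 1(286.4) = 303.4
  E: 0 + 3(286.4) = 859.1

303 mol/min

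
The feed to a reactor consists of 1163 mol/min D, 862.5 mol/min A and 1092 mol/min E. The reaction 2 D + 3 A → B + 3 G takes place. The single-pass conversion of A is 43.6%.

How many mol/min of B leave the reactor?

A reacted = 0.436 × 862.5 = 376.1 mol/min; ν_A = −3, so ξ = 376.1/3 = 125.4 mol/min.
Outlet amounts (n = n₀ + ν ξ):
  D: 1163 − 2(125.4) = 912.3
  A: 862.5 − 3(125.4) = 486.4
  B: 0 + 1(125.4) = 125.4
  G: 0 + 3(125.4) = 376.1
  E: 1092 (inert)

125 mol/min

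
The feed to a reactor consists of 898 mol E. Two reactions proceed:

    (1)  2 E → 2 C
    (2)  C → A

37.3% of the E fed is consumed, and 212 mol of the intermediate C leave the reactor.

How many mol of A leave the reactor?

123 mol

Conversion of E: E consumed = 2ξ₁ = 0.373 × 898 → ξ₁ = 167.5 mol.
C balance: n_C = 0 + 2ξ₁ − 1ξ₂ = 212 → ξ₂ = (2·167.5 − 212)/1 = 123 mol.
Outlet amounts (n = n₀ + Σ ν·ξ):
  E: 898 − 2(167.5) = 563
  C: 0 + 2(167.5) − 1(123) = 212
  A: 0 + 1(123) = 123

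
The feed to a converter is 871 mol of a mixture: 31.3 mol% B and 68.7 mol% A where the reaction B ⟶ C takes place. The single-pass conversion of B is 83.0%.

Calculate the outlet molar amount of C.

B reacted = 0.83 × 272.6 = 226.3 mol; ν_B = −1, so ξ = 226.3/1 = 226.3 mol.
Outlet amounts (n = n₀ + ν ξ):
  B: 272.6 − 1(226.3) = 46.35
  C: 0 + 1(226.3) = 226.3
  A: 598.4 (inert)

226 mol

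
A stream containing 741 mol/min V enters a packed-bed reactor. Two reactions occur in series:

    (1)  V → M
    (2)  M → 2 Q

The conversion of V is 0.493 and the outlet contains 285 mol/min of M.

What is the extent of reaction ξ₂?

ξ₂ = 80.3 mol/min

Conversion of V: V consumed = 1ξ₁ = 0.493 × 741 → ξ₁ = 365.3 mol/min.
M balance: n_M = 0 + 1ξ₁ − 1ξ₂ = 285 → ξ₂ = (1·365.3 − 285)/1 = 80.31 mol/min.
Outlet amounts (n = n₀ + Σ ν·ξ):
  V: 741 − 1(365.3) = 375.7
  M: 0 + 1(365.3) − 1(80.31) = 285
  Q: 0 + 2(80.31) = 160.6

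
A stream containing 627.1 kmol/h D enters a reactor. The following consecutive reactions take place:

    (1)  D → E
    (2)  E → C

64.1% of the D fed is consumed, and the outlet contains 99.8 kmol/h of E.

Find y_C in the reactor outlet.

Conversion of D: D consumed = 1ξ₁ = 0.641 × 627.1 → ξ₁ = 402 kmol/h.
E balance: n_E = 0 + 1ξ₁ − 1ξ₂ = 99.8 → ξ₂ = (1·402 − 99.8)/1 = 302.2 kmol/h.
Outlet amounts (n = n₀ + Σ ν·ξ):
  D: 627.1 − 1(402) = 225.1
  E: 0 + 1(402) − 1(302.2) = 99.8
  C: 0 + 1(302.2) = 302.2
Total out = 627.1 kmol/h; y_C = 302.2 / 627.1 = 0.4819.

0.482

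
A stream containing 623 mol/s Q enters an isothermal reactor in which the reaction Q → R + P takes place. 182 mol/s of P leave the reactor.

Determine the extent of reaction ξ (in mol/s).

ξ = 182 mol/s

For P: n = n₀ + 1ξ → 182 = 0 + 1ξ, giving ξ = 182 mol/s.
Outlet amounts (n = n₀ + ν ξ):
  Q: 623 − 1(182) = 441
  R: 0 + 1(182) = 182
  P: 0 + 1(182) = 182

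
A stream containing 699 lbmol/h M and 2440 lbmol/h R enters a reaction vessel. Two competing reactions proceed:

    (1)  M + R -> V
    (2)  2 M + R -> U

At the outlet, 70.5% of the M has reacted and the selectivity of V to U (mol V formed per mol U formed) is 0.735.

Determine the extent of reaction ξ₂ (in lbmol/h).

Conversion of M: M consumed = 0.705 × 699 = 492.8 lbmol/h = 1ξ₁ + 2ξ₂.
Selectivity: 1ξ₁ / (1ξ₂) = 0.735 → ξ₁ = 0.735 ξ₂.
Substitute: (1·0.735 + 2) ξ₂ = 492.8 → ξ₂ = 180.2 lbmol/h, ξ₁ = 132.4 lbmol/h.
Outlet amounts (n = n₀ + Σ ν·ξ):
  M: 699 − 1(132.4) − 2(180.2) = 206.2
  R: 2440 − 1(132.4) − 1(180.2) = 2127
  V: 0 + 1(132.4) = 132.4
  U: 0 + 1(180.2) = 180.2

ξ₂ = 180 lbmol/h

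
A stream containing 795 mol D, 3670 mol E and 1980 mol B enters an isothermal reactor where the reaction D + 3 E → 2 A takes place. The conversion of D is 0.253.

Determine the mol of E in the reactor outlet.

D reacted = 0.253 × 795 = 201.1 mol; ν_D = −1, so ξ = 201.1/1 = 201.1 mol.
Outlet amounts (n = n₀ + ν ξ):
  D: 795 − 1(201.1) = 593.9
  E: 3670 − 3(201.1) = 3067
  A: 0 + 2(201.1) = 402.3
  B: 1980 (inert)

3070 mol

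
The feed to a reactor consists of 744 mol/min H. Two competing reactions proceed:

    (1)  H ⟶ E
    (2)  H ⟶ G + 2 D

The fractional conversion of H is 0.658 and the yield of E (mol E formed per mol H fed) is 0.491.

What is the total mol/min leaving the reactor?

992 mol/min

Yield of E: 1ξ₁ / 744 = 0.491 → ξ₁ = 365.3 mol/min.
Conversion of H: 1ξ₁ + 1ξ₂ = 0.658 × 744 = 489.6 → ξ₂ = 124.2 mol/min.
Outlet amounts (n = n₀ + Σ ν·ξ):
  H: 744 − 1(365.3) − 1(124.2) = 254.4
  E: 0 + 1(365.3) = 365.3
  G: 0 + 1(124.2) = 124.2
  D: 0 + 2(124.2) = 248.5
Total out = 254.4 + 365.3 + 124.2 + 248.5 = 992.5 mol/min.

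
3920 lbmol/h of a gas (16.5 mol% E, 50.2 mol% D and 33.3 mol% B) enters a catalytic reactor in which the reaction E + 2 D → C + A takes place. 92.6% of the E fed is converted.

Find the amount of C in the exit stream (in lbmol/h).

E reacted = 0.926 × 646.8 = 598.9 lbmol/h; ν_E = −1, so ξ = 598.9/1 = 598.9 lbmol/h.
Outlet amounts (n = n₀ + ν ξ):
  E: 646.8 − 1(598.9) = 47.86
  D: 1968 − 2(598.9) = 770
  C: 0 + 1(598.9) = 598.9
  A: 0 + 1(598.9) = 598.9
  B: 1305 (inert)

599 lbmol/h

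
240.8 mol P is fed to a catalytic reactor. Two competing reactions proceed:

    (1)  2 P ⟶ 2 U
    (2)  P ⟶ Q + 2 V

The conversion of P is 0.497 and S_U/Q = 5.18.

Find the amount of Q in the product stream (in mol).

19.4 mol

Conversion of P: P consumed = 0.497 × 240.8 = 119.7 mol = 2ξ₁ + 1ξ₂.
Selectivity: 2ξ₁ / (1ξ₂) = 5.18 → ξ₁ = 2.59 ξ₂.
Substitute: (2·2.59 + 1) ξ₂ = 119.7 → ξ₂ = 19.37 mol, ξ₁ = 50.16 mol.
Outlet amounts (n = n₀ + Σ ν·ξ):
  P: 240.8 − 2(50.16) − 1(19.37) = 121.1
  U: 0 + 2(50.16) = 100.3
  Q: 0 + 1(19.37) = 19.37
  V: 0 + 2(19.37) = 38.73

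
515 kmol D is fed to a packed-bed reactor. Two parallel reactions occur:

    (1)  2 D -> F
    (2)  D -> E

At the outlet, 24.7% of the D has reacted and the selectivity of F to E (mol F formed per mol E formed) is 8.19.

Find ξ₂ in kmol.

Conversion of D: D consumed = 0.247 × 515 = 127.2 kmol = 2ξ₁ + 1ξ₂.
Selectivity: 1ξ₁ / (1ξ₂) = 8.19 → ξ₁ = 8.19 ξ₂.
Substitute: (2·8.19 + 1) ξ₂ = 127.2 → ξ₂ = 7.319 kmol, ξ₁ = 59.94 kmol.
Outlet amounts (n = n₀ + Σ ν·ξ):
  D: 515 − 2(59.94) − 1(7.319) = 387.8
  F: 0 + 1(59.94) = 59.94
  E: 0 + 1(7.319) = 7.319

ξ₂ = 7.32 kmol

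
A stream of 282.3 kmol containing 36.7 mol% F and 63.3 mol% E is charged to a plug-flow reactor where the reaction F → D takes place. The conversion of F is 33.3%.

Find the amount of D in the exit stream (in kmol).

34.5 kmol

F reacted = 0.333 × 103.6 = 34.5 kmol; ν_F = −1, so ξ = 34.5/1 = 34.5 kmol.
Outlet amounts (n = n₀ + ν ξ):
  F: 103.6 − 1(34.5) = 69.1
  D: 0 + 1(34.5) = 34.5
  E: 178.7 (inert)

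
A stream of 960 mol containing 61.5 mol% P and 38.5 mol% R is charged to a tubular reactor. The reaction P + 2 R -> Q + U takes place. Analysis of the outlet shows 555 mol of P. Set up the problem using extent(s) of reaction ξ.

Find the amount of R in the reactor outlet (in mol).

For P: n = n₀ − 1ξ → 555 = 590.4 − 1ξ, giving ξ = 35.4 mol.
Outlet amounts (n = n₀ + ν ξ):
  P: 590.4 − 1(35.4) = 555
  R: 369.6 − 2(35.4) = 298.8
  Q: 0 + 1(35.4) = 35.4
  U: 0 + 1(35.4) = 35.4

299 mol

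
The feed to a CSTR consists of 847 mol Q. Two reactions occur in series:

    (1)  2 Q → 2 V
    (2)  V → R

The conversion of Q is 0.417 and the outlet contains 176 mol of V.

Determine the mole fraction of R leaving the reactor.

0.209

Conversion of Q: Q consumed = 2ξ₁ = 0.417 × 847 → ξ₁ = 176.6 mol.
V balance: n_V = 0 + 2ξ₁ − 1ξ₂ = 176 → ξ₂ = (2·176.6 − 176)/1 = 177.2 mol.
Outlet amounts (n = n₀ + Σ ν·ξ):
  Q: 847 − 2(176.6) = 493.8
  V: 0 + 2(176.6) − 1(177.2) = 176
  R: 0 + 1(177.2) = 177.2
Total out = 847 mol; y_R = 177.2 / 847 = 0.2092.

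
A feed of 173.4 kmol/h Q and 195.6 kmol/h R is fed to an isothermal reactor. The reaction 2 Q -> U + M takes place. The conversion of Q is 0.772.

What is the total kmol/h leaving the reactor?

369 kmol/h

Q reacted = 0.772 × 173.4 = 133.9 kmol/h; ν_Q = −2, so ξ = 133.9/2 = 66.93 kmol/h.
Outlet amounts (n = n₀ + ν ξ):
  Q: 173.4 − 2(66.93) = 39.54
  U: 0 + 1(66.93) = 66.93
  M: 0 + 1(66.93) = 66.93
  R: 195.6 (inert)
Total out = 39.54 + 66.93 + 66.93 + 195.6 = 369 kmol/h.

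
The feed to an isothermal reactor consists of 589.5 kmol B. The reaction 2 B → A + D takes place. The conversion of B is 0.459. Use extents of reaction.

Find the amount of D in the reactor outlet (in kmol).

B reacted = 0.459 × 589.5 = 270.6 kmol; ν_B = −2, so ξ = 270.6/2 = 135.3 kmol.
Outlet amounts (n = n₀ + ν ξ):
  B: 589.5 − 2(135.3) = 318.9
  A: 0 + 1(135.3) = 135.3
  D: 0 + 1(135.3) = 135.3

135 kmol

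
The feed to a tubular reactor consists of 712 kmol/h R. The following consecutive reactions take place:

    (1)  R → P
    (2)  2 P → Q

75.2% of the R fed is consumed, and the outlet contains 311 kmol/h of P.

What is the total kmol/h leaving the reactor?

Conversion of R: R consumed = 1ξ₁ = 0.752 × 712 → ξ₁ = 535.4 kmol/h.
P balance: n_P = 0 + 1ξ₁ − 2ξ₂ = 311 → ξ₂ = (1·535.4 − 311)/2 = 112.2 kmol/h.
Outlet amounts (n = n₀ + Σ ν·ξ):
  R: 712 − 1(535.4) = 176.6
  P: 0 + 1(535.4) − 2(112.2) = 311
  Q: 0 + 1(112.2) = 112.2
Total out = 176.6 + 311 + 112.2 = 599.8 kmol/h.

600 kmol/h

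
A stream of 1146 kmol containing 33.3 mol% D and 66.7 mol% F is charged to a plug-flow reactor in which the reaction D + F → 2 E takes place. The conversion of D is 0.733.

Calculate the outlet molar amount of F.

485 kmol

D reacted = 0.733 × 381.6 = 279.7 kmol; ν_D = −1, so ξ = 279.7/1 = 279.7 kmol.
Outlet amounts (n = n₀ + ν ξ):
  D: 381.6 − 1(279.7) = 101.9
  F: 764.4 − 1(279.7) = 484.7
  E: 0 + 2(279.7) = 559.5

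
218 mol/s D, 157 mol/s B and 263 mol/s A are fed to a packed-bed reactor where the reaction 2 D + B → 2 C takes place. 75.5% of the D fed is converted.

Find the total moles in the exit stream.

D reacted = 0.755 × 218 = 164.6 mol/s; ν_D = −2, so ξ = 164.6/2 = 82.3 mol/s.
Outlet amounts (n = n₀ + ν ξ):
  D: 218 − 2(82.3) = 53.41
  B: 157 − 1(82.3) = 74.7
  C: 0 + 2(82.3) = 164.6
  A: 263 (inert)
Total out = 53.41 + 74.7 + 164.6 + 263 = 555.7 mol/s.

556 mol/s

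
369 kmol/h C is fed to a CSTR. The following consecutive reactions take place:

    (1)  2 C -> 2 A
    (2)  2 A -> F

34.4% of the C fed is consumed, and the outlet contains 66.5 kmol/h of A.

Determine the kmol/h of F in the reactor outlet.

Conversion of C: C consumed = 2ξ₁ = 0.344 × 369 → ξ₁ = 63.47 kmol/h.
A balance: n_A = 0 + 2ξ₁ − 2ξ₂ = 66.5 → ξ₂ = (2·63.47 − 66.5)/2 = 30.22 kmol/h.
Outlet amounts (n = n₀ + Σ ν·ξ):
  C: 369 − 2(63.47) = 242.1
  A: 0 + 2(63.47) − 2(30.22) = 66.5
  F: 0 + 1(30.22) = 30.22

30.2 kmol/h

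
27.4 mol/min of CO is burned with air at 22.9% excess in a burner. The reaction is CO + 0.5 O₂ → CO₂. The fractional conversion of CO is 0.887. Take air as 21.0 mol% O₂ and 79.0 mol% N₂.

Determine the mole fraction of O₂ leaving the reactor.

Stoichiometric O₂ = 0.5 × 27.4 = 13.7 mol/min; O₂ fed = 13.7 × 1.229 = 16.84 mol/min.
N₂ fed = 16.84 × 79/21 = 63.34 mol/min.
Fuel reacted = 0.887 × 27.4 → ξ = 24.3 mol/min.
Outlet (n = n₀ + ν ξ):
  CO: 27.4 − 1(24.3) = 3.096
  O₂: 16.84 − 0.5(24.3) = 4.685
  N₂: 63.34 (inert)
  CO₂: 0 + 1(24.3) = 24.3
Total out = 95.43 mol/min; y_O₂ = 4.685 / 95.43 = 0.0491.

0.0491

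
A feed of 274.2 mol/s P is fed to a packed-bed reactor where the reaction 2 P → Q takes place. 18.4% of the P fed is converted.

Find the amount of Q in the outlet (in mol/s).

P reacted = 0.184 × 274.2 = 50.45 mol/s; ν_P = −2, so ξ = 50.45/2 = 25.23 mol/s.
Outlet amounts (n = n₀ + ν ξ):
  P: 274.2 − 2(25.23) = 223.7
  Q: 0 + 1(25.23) = 25.23

25.2 mol/s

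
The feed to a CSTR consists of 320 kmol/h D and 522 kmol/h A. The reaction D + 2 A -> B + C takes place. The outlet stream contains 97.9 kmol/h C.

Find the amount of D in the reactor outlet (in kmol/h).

222 kmol/h

For C: n = n₀ + 1ξ → 97.9 = 0 + 1ξ, giving ξ = 97.9 kmol/h.
Outlet amounts (n = n₀ + ν ξ):
  D: 320 − 1(97.9) = 222.1
  A: 522 − 2(97.9) = 326.2
  B: 0 + 1(97.9) = 97.9
  C: 0 + 1(97.9) = 97.9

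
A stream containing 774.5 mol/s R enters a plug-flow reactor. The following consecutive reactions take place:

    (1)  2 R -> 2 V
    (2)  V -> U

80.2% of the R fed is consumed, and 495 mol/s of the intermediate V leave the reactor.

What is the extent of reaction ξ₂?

ξ₂ = 126 mol/s

Conversion of R: R consumed = 2ξ₁ = 0.802 × 774.5 → ξ₁ = 310.6 mol/s.
V balance: n_V = 0 + 2ξ₁ − 1ξ₂ = 495 → ξ₂ = (2·310.6 − 495)/1 = 126.1 mol/s.
Outlet amounts (n = n₀ + Σ ν·ξ):
  R: 774.5 − 2(310.6) = 153.4
  V: 0 + 2(310.6) − 1(126.1) = 495
  U: 0 + 1(126.1) = 126.1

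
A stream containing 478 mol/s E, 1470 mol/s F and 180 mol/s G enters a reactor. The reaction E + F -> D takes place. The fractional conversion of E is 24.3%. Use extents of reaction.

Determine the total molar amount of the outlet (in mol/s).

E reacted = 0.243 × 478 = 116.2 mol/s; ν_E = −1, so ξ = 116.2/1 = 116.2 mol/s.
Outlet amounts (n = n₀ + ν ξ):
  E: 478 − 1(116.2) = 361.8
  F: 1470 − 1(116.2) = 1354
  D: 0 + 1(116.2) = 116.2
  G: 180 (inert)
Total out = 361.8 + 1354 + 116.2 + 180 = 2012 mol/s.

2010 mol/s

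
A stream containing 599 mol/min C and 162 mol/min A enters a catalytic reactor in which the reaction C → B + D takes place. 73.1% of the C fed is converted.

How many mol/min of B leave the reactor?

C reacted = 0.731 × 599 = 437.9 mol/min; ν_C = −1, so ξ = 437.9/1 = 437.9 mol/min.
Outlet amounts (n = n₀ + ν ξ):
  C: 599 − 1(437.9) = 161.1
  B: 0 + 1(437.9) = 437.9
  D: 0 + 1(437.9) = 437.9
  A: 162 (inert)

438 mol/min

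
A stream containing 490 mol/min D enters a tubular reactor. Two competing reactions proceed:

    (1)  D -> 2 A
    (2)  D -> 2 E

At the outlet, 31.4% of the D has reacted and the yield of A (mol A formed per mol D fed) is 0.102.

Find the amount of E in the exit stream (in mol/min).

258 mol/min

Yield of A: 2ξ₁ / 490 = 0.102 → ξ₁ = 24.99 mol/min.
Conversion of D: 1ξ₁ + 1ξ₂ = 0.314 × 490 = 153.9 → ξ₂ = 128.9 mol/min.
Outlet amounts (n = n₀ + Σ ν·ξ):
  D: 490 − 1(24.99) − 1(128.9) = 336.1
  A: 0 + 2(24.99) = 49.98
  E: 0 + 2(128.9) = 257.7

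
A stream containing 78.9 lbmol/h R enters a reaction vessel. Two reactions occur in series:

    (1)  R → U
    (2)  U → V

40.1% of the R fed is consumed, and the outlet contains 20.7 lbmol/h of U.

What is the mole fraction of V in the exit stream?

0.139

Conversion of R: R consumed = 1ξ₁ = 0.401 × 78.9 → ξ₁ = 31.64 lbmol/h.
U balance: n_U = 0 + 1ξ₁ − 1ξ₂ = 20.7 → ξ₂ = (1·31.64 − 20.7)/1 = 10.94 lbmol/h.
Outlet amounts (n = n₀ + Σ ν·ξ):
  R: 78.9 − 1(31.64) = 47.26
  U: 0 + 1(31.64) − 1(10.94) = 20.7
  V: 0 + 1(10.94) = 10.94
Total out = 78.9 lbmol/h; y_V = 10.94 / 78.9 = 0.1386.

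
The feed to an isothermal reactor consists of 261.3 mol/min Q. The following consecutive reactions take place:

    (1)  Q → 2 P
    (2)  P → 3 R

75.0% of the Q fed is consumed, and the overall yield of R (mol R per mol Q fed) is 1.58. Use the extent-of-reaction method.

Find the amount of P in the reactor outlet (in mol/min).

Conversion of Q: Q consumed = 1ξ₁ = 0.75 × 261.3 → ξ₁ = 196 mol/min.
Yield of R: 3ξ₂ / 261.3 = 1.58 → ξ₂ = 137.6 mol/min.
Outlet amounts (n = n₀ + Σ ν·ξ):
  Q: 261.3 − 1(196) = 65.32
  P: 0 + 2(196) − 1(137.6) = 254.3
  R: 0 + 3(137.6) = 412.9

254 mol/min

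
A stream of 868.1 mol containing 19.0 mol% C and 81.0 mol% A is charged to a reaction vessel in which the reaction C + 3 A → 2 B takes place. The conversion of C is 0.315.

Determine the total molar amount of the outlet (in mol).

C reacted = 0.315 × 164.9 = 51.96 mol; ν_C = −1, so ξ = 51.96/1 = 51.96 mol.
Outlet amounts (n = n₀ + ν ξ):
  C: 164.9 − 1(51.96) = 113
  A: 703.2 − 3(51.96) = 547.3
  B: 0 + 2(51.96) = 103.9
Total out = 113 + 547.3 + 103.9 = 764.2 mol.

764 mol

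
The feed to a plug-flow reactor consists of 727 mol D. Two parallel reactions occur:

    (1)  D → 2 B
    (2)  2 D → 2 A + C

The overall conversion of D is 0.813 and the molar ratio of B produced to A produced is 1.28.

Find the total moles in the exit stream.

Conversion of D: D consumed = 0.813 × 727 = 591.1 mol = 1ξ₁ + 2ξ₂.
Selectivity: 2ξ₁ / (2ξ₂) = 1.28 → ξ₁ = 1.28 ξ₂.
Substitute: (1·1.28 + 2) ξ₂ = 591.1 → ξ₂ = 180.2 mol, ξ₁ = 230.7 mol.
Outlet amounts (n = n₀ + Σ ν·ξ):
  D: 727 − 1(230.7) − 2(180.2) = 135.9
  B: 0 + 2(230.7) = 461.3
  A: 0 + 2(180.2) = 360.4
  C: 0 + 1(180.2) = 180.2
Total out = 135.9 + 461.3 + 360.4 + 180.2 = 1138 mol.

1140 mol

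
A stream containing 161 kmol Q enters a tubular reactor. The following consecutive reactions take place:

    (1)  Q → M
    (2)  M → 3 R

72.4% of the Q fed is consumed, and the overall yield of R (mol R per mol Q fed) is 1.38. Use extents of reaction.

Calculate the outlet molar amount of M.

Conversion of Q: Q consumed = 1ξ₁ = 0.724 × 161 → ξ₁ = 116.6 kmol.
Yield of R: 3ξ₂ / 161 = 1.38 → ξ₂ = 74.06 kmol.
Outlet amounts (n = n₀ + Σ ν·ξ):
  Q: 161 − 1(116.6) = 44.44
  M: 0 + 1(116.6) − 1(74.06) = 42.5
  R: 0 + 3(74.06) = 222.2

42.5 kmol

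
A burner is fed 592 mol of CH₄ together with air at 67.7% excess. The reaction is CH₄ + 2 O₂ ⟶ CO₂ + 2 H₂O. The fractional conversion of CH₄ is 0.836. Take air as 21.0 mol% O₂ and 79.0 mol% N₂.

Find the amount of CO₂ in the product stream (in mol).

Stoichiometric O₂ = 2 × 592 = 1184 mol; O₂ fed = 1184 × 1.677 = 1986 mol.
N₂ fed = 1986 × 79/21 = 7470 mol.
Fuel reacted = 0.836 × 592 → ξ = 494.9 mol.
Outlet (n = n₀ + ν ξ):
  CH₄: 592 − 1(494.9) = 97.09
  O₂: 1986 − 2(494.9) = 995.7
  N₂: 7470 (inert)
  CO₂: 0 + 1(494.9) = 494.9
  H₂O: 0 + 2(494.9) = 989.8

495 mol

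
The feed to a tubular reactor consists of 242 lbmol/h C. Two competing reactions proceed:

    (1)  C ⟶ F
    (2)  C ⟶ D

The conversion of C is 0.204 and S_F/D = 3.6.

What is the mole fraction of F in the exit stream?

Conversion of C: C consumed = 0.204 × 242 = 49.37 lbmol/h = 1ξ₁ + 1ξ₂.
Selectivity: 1ξ₁ / (1ξ₂) = 3.6 → ξ₁ = 3.6 ξ₂.
Substitute: (1·3.6 + 1) ξ₂ = 49.37 → ξ₂ = 10.73 lbmol/h, ξ₁ = 38.64 lbmol/h.
Outlet amounts (n = n₀ + Σ ν·ξ):
  C: 242 − 1(38.64) − 1(10.73) = 192.6
  F: 0 + 1(38.64) = 38.64
  D: 0 + 1(10.73) = 10.73
Total out = 242 lbmol/h; y_F = 38.64 / 242 = 0.1597.

0.16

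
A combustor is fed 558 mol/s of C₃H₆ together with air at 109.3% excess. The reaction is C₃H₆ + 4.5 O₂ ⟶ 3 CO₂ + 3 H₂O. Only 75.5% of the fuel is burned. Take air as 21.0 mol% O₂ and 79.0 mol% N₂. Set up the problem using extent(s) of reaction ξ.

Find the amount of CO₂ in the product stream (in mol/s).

1260 mol/s

Stoichiometric O₂ = 4.5 × 558 = 2511 mol/s; O₂ fed = 2511 × 2.093 = 5256 mol/s.
N₂ fed = 5256 × 79/21 = 19770 mol/s.
Fuel reacted = 0.755 × 558 → ξ = 421.3 mol/s.
Outlet (n = n₀ + ν ξ):
  C₃H₆: 558 − 1(421.3) = 136.7
  O₂: 5256 − 4.5(421.3) = 3360
  N₂: 19770 (inert)
  CO₂: 0 + 3(421.3) = 1264
  H₂O: 0 + 3(421.3) = 1264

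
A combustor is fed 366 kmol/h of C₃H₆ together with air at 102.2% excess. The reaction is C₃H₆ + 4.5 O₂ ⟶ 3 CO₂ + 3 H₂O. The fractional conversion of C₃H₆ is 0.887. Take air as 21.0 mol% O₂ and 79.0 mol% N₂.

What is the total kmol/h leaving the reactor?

Stoichiometric O₂ = 4.5 × 366 = 1647 kmol/h; O₂ fed = 1647 × 2.022 = 3330 kmol/h.
N₂ fed = 3330 × 79/21 = 12530 kmol/h.
Fuel reacted = 0.887 × 366 → ξ = 324.6 kmol/h.
Outlet (n = n₀ + ν ξ):
  C₃H₆: 366 − 1(324.6) = 41.36
  O₂: 3330 − 4.5(324.6) = 1869
  N₂: 12530 (inert)
  CO₂: 0 + 3(324.6) = 973.9
  H₂O: 0 + 3(324.6) = 973.9
Total out = 41.36 + 1869 + 12530 + 973.9 + 973.9 = 16390 kmol/h.

16400 kmol/h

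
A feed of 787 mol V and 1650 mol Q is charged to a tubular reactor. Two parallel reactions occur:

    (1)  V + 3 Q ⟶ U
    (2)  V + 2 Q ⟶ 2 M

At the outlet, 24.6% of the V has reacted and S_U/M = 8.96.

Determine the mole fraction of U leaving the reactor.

0.0977

Conversion of V: V consumed = 0.246 × 787 = 193.6 mol = 1ξ₁ + 1ξ₂.
Selectivity: 1ξ₁ / (2ξ₂) = 8.96 → ξ₁ = 17.92 ξ₂.
Substitute: (1·17.92 + 1) ξ₂ = 193.6 → ξ₂ = 10.23 mol, ξ₁ = 183.4 mol.
Outlet amounts (n = n₀ + Σ ν·ξ):
  V: 787 − 1(183.4) − 1(10.23) = 593.4
  Q: 1650 − 3(183.4) − 2(10.23) = 1079
  U: 0 + 1(183.4) = 183.4
  M: 0 + 2(10.23) = 20.47
Total out = 1877 mol; y_U = 183.4 / 1877 = 0.09771.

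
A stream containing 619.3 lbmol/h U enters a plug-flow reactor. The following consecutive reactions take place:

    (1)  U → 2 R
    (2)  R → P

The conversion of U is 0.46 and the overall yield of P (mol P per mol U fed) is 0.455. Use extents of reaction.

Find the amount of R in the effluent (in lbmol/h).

Conversion of U: U consumed = 1ξ₁ = 0.46 × 619.3 → ξ₁ = 284.9 lbmol/h.
Yield of P: 1ξ₂ / 619.3 = 0.455 → ξ₂ = 281.8 lbmol/h.
Outlet amounts (n = n₀ + Σ ν·ξ):
  U: 619.3 − 1(284.9) = 334.4
  R: 0 + 2(284.9) − 1(281.8) = 288
  P: 0 + 1(281.8) = 281.8

288 lbmol/h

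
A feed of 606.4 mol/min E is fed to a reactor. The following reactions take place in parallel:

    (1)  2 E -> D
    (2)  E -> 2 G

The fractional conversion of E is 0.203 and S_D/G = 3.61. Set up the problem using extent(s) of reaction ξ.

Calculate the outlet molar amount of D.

Conversion of E: E consumed = 0.203 × 606.4 = 123.1 mol/min = 2ξ₁ + 1ξ₂.
Selectivity: 1ξ₁ / (2ξ₂) = 3.61 → ξ₁ = 7.22 ξ₂.
Substitute: (2·7.22 + 1) ξ₂ = 123.1 → ξ₂ = 7.973 mol/min, ξ₁ = 57.56 mol/min.
Outlet amounts (n = n₀ + Σ ν·ξ):
  E: 606.4 − 2(57.56) − 1(7.973) = 483.3
  D: 0 + 1(57.56) = 57.56
  G: 0 + 2(7.973) = 15.95

57.6 mol/min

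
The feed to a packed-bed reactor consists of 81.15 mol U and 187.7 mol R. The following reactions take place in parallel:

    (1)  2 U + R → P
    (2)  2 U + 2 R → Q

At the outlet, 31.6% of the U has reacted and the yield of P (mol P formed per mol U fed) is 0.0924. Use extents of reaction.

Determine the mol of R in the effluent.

Yield of P: 1ξ₁ / 81.15 = 0.0924 → ξ₁ = 7.498 mol.
Conversion of U: 2ξ₁ + 2ξ₂ = 0.316 × 81.15 = 25.64 → ξ₂ = 5.323 mol.
Outlet amounts (n = n₀ + Σ ν·ξ):
  U: 81.15 − 2(7.498) − 2(5.323) = 55.51
  R: 187.7 − 1(7.498) − 2(5.323) = 169.6
  P: 0 + 1(7.498) = 7.498
  Q: 0 + 1(5.323) = 5.323

170 mol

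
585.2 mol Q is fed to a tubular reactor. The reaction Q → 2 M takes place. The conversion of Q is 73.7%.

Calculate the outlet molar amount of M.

863 mol

Q reacted = 0.737 × 585.2 = 431.3 mol; ν_Q = −1, so ξ = 431.3/1 = 431.3 mol.
Outlet amounts (n = n₀ + ν ξ):
  Q: 585.2 − 1(431.3) = 153.9
  M: 0 + 2(431.3) = 862.6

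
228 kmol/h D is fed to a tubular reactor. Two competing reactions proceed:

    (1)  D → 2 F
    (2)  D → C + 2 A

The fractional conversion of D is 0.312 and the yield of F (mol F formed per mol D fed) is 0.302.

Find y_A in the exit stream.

Yield of F: 2ξ₁ / 228 = 0.302 → ξ₁ = 34.43 kmol/h.
Conversion of D: 1ξ₁ + 1ξ₂ = 0.312 × 228 = 71.14 → ξ₂ = 36.71 kmol/h.
Outlet amounts (n = n₀ + Σ ν·ξ):
  D: 228 − 1(34.43) − 1(36.71) = 156.9
  F: 0 + 2(34.43) = 68.86
  C: 0 + 1(36.71) = 36.71
  A: 0 + 2(36.71) = 73.42
Total out = 335.8 kmol/h; y_A = 73.42 / 335.8 = 0.2186.

0.219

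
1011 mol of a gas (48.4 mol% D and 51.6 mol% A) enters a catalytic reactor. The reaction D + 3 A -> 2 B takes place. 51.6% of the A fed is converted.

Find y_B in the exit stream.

0.216

A reacted = 0.516 × 521.7 = 269.2 mol; ν_A = −3, so ξ = 269.2/3 = 89.73 mol.
Outlet amounts (n = n₀ + ν ξ):
  D: 489.3 − 1(89.73) = 399.6
  A: 521.7 − 3(89.73) = 252.5
  B: 0 + 2(89.73) = 179.5
Total out = 831.5 mol; y_B = 179.5 / 831.5 = 0.2158.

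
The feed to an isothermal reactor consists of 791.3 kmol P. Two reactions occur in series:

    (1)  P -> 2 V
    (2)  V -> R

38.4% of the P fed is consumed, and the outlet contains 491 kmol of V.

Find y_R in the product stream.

0.107

Conversion of P: P consumed = 1ξ₁ = 0.384 × 791.3 → ξ₁ = 303.9 kmol.
V balance: n_V = 0 + 2ξ₁ − 1ξ₂ = 491 → ξ₂ = (2·303.9 − 491)/1 = 116.7 kmol.
Outlet amounts (n = n₀ + Σ ν·ξ):
  P: 791.3 − 1(303.9) = 487.4
  V: 0 + 2(303.9) − 1(116.7) = 491
  R: 0 + 1(116.7) = 116.7
Total out = 1095 kmol; y_R = 116.7 / 1095 = 0.1066.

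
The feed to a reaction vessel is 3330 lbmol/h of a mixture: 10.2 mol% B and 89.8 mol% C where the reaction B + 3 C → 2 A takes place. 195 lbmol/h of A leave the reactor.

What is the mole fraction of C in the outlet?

0.861

For A: n = n₀ + 2ξ → 195 = 0 + 2ξ, giving ξ = 97.5 lbmol/h.
Outlet amounts (n = n₀ + ν ξ):
  B: 339.7 − 1(97.5) = 242.2
  C: 2990 − 3(97.5) = 2698
  A: 0 + 2(97.5) = 195
Total out = 3135 lbmol/h; y_C = 2698 / 3135 = 0.8606.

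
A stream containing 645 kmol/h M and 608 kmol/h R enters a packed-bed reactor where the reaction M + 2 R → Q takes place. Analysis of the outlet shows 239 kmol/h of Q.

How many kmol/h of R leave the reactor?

130 kmol/h

For Q: n = n₀ + 1ξ → 239 = 0 + 1ξ, giving ξ = 239 kmol/h.
Outlet amounts (n = n₀ + ν ξ):
  M: 645 − 1(239) = 406
  R: 608 − 2(239) = 130
  Q: 0 + 1(239) = 239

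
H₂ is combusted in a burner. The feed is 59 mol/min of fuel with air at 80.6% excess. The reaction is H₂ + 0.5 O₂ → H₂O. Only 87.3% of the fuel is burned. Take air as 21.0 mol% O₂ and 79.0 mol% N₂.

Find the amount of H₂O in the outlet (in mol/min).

Stoichiometric O₂ = 0.5 × 59 = 29.5 mol/min; O₂ fed = 29.5 × 1.806 = 53.28 mol/min.
N₂ fed = 53.28 × 79/21 = 200.4 mol/min.
Fuel reacted = 0.873 × 59 → ξ = 51.51 mol/min.
Outlet (n = n₀ + ν ξ):
  H₂: 59 − 1(51.51) = 7.493
  O₂: 53.28 − 0.5(51.51) = 27.52
  N₂: 200.4 (inert)
  H₂O: 0 + 1(51.51) = 51.51

51.5 mol/min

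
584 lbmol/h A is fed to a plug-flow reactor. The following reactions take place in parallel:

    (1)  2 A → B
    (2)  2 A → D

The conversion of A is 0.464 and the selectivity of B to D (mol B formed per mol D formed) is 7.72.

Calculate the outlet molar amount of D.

15.5 lbmol/h

Conversion of A: A consumed = 0.464 × 584 = 271 lbmol/h = 2ξ₁ + 2ξ₂.
Selectivity: 1ξ₁ / (1ξ₂) = 7.72 → ξ₁ = 7.72 ξ₂.
Substitute: (2·7.72 + 2) ξ₂ = 271 → ξ₂ = 15.54 lbmol/h, ξ₁ = 120 lbmol/h.
Outlet amounts (n = n₀ + Σ ν·ξ):
  A: 584 − 2(120) − 2(15.54) = 313
  B: 0 + 1(120) = 120
  D: 0 + 1(15.54) = 15.54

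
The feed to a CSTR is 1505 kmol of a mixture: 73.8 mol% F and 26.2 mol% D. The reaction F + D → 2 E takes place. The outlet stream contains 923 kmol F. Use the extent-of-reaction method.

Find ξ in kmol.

ξ = 188 kmol

For F: n = n₀ − 1ξ → 923 = 1111 − 1ξ, giving ξ = 187.7 kmol.
Outlet amounts (n = n₀ + ν ξ):
  F: 1111 − 1(187.7) = 923
  D: 394.3 − 1(187.7) = 206.6
  E: 0 + 2(187.7) = 375.4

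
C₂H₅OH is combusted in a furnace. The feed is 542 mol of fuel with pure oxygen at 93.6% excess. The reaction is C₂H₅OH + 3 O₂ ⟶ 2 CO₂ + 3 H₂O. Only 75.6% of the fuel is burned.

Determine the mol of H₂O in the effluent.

Stoichiometric O₂ = 3 × 542 = 1626 mol; O₂ fed = 1626 × 1.936 = 3148 mol.
Fuel reacted = 0.756 × 542 → ξ = 409.8 mol.
Outlet (n = n₀ + ν ξ):
  C₂H₅OH: 542 − 1(409.8) = 132.2
  O₂: 3148 − 3(409.8) = 1919
  CO₂: 0 + 2(409.8) = 819.5
  H₂O: 0 + 3(409.8) = 1229

1230 mol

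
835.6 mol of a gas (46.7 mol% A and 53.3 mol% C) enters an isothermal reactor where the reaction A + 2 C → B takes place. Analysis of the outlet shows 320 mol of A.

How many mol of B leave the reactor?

For A: n = n₀ − 1ξ → 320 = 390.2 − 1ξ, giving ξ = 70.23 mol.
Outlet amounts (n = n₀ + ν ξ):
  A: 390.2 − 1(70.23) = 320
  C: 445.4 − 2(70.23) = 304.9
  B: 0 + 1(70.23) = 70.23

70.2 mol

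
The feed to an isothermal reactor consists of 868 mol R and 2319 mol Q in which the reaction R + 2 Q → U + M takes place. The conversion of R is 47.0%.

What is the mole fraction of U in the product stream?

0.147

R reacted = 0.47 × 868 = 408 mol; ν_R = −1, so ξ = 408/1 = 408 mol.
Outlet amounts (n = n₀ + ν ξ):
  R: 868 − 1(408) = 460
  Q: 2319 − 2(408) = 1503
  U: 0 + 1(408) = 408
  M: 0 + 1(408) = 408
Total out = 2779 mol; y_U = 408 / 2779 = 0.1468.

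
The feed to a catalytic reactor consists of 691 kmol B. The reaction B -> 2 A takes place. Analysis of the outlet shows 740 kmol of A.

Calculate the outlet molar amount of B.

321 kmol

For A: n = n₀ + 2ξ → 740 = 0 + 2ξ, giving ξ = 370 kmol.
Outlet amounts (n = n₀ + ν ξ):
  B: 691 − 1(370) = 321
  A: 0 + 2(370) = 740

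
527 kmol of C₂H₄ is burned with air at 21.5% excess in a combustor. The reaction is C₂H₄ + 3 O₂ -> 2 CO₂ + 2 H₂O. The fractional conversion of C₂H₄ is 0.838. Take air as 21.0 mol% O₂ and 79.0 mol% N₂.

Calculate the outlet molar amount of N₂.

7230 kmol

Stoichiometric O₂ = 3 × 527 = 1581 kmol; O₂ fed = 1581 × 1.215 = 1921 kmol.
N₂ fed = 1921 × 79/21 = 7226 kmol.
Fuel reacted = 0.838 × 527 → ξ = 441.6 kmol.
Outlet (n = n₀ + ν ξ):
  C₂H₄: 527 − 1(441.6) = 85.37
  O₂: 1921 − 3(441.6) = 596
  N₂: 7226 (inert)
  CO₂: 0 + 2(441.6) = 883.3
  H₂O: 0 + 2(441.6) = 883.3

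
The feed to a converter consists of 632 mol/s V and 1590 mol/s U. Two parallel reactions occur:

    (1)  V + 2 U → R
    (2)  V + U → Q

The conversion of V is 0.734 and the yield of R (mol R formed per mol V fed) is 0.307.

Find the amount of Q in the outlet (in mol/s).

270 mol/s

Yield of R: 1ξ₁ / 632 = 0.307 → ξ₁ = 194 mol/s.
Conversion of V: 1ξ₁ + 1ξ₂ = 0.734 × 632 = 463.9 → ξ₂ = 269.9 mol/s.
Outlet amounts (n = n₀ + Σ ν·ξ):
  V: 632 − 1(194) − 1(269.9) = 168.1
  U: 1590 − 2(194) − 1(269.9) = 932.1
  R: 0 + 1(194) = 194
  Q: 0 + 1(269.9) = 269.9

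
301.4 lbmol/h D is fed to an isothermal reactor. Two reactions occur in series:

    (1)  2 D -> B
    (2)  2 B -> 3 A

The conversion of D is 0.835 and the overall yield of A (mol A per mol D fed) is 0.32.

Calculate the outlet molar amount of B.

Conversion of D: D consumed = 2ξ₁ = 0.835 × 301.4 → ξ₁ = 125.8 lbmol/h.
Yield of A: 3ξ₂ / 301.4 = 0.32 → ξ₂ = 32.15 lbmol/h.
Outlet amounts (n = n₀ + Σ ν·ξ):
  D: 301.4 − 2(125.8) = 49.73
  B: 0 + 1(125.8) − 2(32.15) = 61.54
  A: 0 + 3(32.15) = 96.45

61.5 lbmol/h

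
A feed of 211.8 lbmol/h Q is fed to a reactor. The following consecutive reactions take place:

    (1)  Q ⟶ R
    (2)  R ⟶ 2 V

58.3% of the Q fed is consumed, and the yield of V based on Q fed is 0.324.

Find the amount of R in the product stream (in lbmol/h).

Conversion of Q: Q consumed = 1ξ₁ = 0.583 × 211.8 → ξ₁ = 123.5 lbmol/h.
Yield of V: 2ξ₂ / 211.8 = 0.324 → ξ₂ = 34.31 lbmol/h.
Outlet amounts (n = n₀ + Σ ν·ξ):
  Q: 211.8 − 1(123.5) = 88.32
  R: 0 + 1(123.5) − 1(34.31) = 89.17
  V: 0 + 2(34.31) = 68.62

89.2 lbmol/h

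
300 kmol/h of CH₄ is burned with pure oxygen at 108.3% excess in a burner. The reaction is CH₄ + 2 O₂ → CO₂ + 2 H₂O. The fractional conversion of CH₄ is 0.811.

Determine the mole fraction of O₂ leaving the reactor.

Stoichiometric O₂ = 2 × 300 = 600 kmol/h; O₂ fed = 600 × 2.083 = 1250 kmol/h.
Fuel reacted = 0.811 × 300 → ξ = 243.3 kmol/h.
Outlet (n = n₀ + ν ξ):
  CH₄: 300 − 1(243.3) = 56.7
  O₂: 1250 − 2(243.3) = 763.2
  CO₂: 0 + 1(243.3) = 243.3
  H₂O: 0 + 2(243.3) = 486.6
Total out = 1550 kmol/h; y_O₂ = 763.2 / 1550 = 0.4925.

0.492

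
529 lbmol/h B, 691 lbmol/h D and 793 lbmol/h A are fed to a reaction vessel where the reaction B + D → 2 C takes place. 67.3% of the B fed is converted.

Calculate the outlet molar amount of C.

B reacted = 0.673 × 529 = 356 lbmol/h; ν_B = −1, so ξ = 356/1 = 356 lbmol/h.
Outlet amounts (n = n₀ + ν ξ):
  B: 529 − 1(356) = 173
  D: 691 − 1(356) = 335
  C: 0 + 2(356) = 712
  A: 793 (inert)

712 lbmol/h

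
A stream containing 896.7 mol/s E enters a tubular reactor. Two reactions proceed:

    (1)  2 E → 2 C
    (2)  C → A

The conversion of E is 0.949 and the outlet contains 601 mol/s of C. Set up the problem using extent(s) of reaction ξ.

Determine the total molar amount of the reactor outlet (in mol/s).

Conversion of E: E consumed = 2ξ₁ = 0.949 × 896.7 → ξ₁ = 425.5 mol/s.
C balance: n_C = 0 + 2ξ₁ − 1ξ₂ = 601 → ξ₂ = (2·425.5 − 601)/1 = 250 mol/s.
Outlet amounts (n = n₀ + Σ ν·ξ):
  E: 896.7 − 2(425.5) = 45.73
  C: 0 + 2(425.5) − 1(250) = 601
  A: 0 + 1(250) = 250
Total out = 45.73 + 601 + 250 = 896.7 mol/s.

897 mol/s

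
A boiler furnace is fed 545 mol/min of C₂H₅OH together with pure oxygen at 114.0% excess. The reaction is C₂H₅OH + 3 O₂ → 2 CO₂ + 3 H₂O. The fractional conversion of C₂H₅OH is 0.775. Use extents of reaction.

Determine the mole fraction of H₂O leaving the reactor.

Stoichiometric O₂ = 3 × 545 = 1635 mol/min; O₂ fed = 1635 × 2.140 = 3499 mol/min.
Fuel reacted = 0.775 × 545 → ξ = 422.4 mol/min.
Outlet (n = n₀ + ν ξ):
  C₂H₅OH: 545 − 1(422.4) = 122.6
  O₂: 3499 − 3(422.4) = 2232
  CO₂: 0 + 2(422.4) = 844.8
  H₂O: 0 + 3(422.4) = 1267
Total out = 4466 mol/min; y_H₂O = 1267 / 4466 = 0.2837.

0.284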